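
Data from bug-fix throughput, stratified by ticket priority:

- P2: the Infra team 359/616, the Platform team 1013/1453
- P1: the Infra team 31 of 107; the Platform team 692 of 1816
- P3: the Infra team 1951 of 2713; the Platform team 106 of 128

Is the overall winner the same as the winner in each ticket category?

No

P2: the Infra team 359/616 = 58.3%, the Platform team 1013/1453 = 69.7% → the Platform team
P1: the Infra team 31/107 = 29.0%, the Platform team 692/1816 = 38.1% → the Platform team
P3: the Infra team 1951/2713 = 71.9%, the Platform team 106/128 = 82.8% → the Platform team
Overall: the Infra team 2341/3436 = 68.1%, the Platform team 1811/3397 = 53.3% → the Infra team
The Platform team wins each ticket group but the Infra team wins overall — the comparison reverses. The Platform team's tickets skew toward P1, which has a lower base rate.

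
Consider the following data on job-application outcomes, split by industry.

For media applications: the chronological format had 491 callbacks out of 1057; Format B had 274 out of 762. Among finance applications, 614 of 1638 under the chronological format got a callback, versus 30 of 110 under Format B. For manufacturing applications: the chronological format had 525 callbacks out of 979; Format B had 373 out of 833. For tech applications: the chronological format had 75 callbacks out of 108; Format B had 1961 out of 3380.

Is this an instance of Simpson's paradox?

Yes

Media: the chronological format 491/1057 = 46.5%, Format B 274/762 = 36.0% → the chronological format
Finance: the chronological format 614/1638 = 37.5%, Format B 30/110 = 27.3% → the chronological format
Manufacturing: the chronological format 525/979 = 53.6%, Format B 373/833 = 44.8% → the chronological format
Tech: the chronological format 75/108 = 69.4%, Format B 1961/3380 = 58.0% → the chronological format
Overall: the chronological format 1705/3782 = 45.1%, Format B 2638/5085 = 51.9% → Format B
The chronological format wins each industry group but Format B wins overall — the comparison reverses. The chronological format's applications skew toward finance, which has a lower base rate.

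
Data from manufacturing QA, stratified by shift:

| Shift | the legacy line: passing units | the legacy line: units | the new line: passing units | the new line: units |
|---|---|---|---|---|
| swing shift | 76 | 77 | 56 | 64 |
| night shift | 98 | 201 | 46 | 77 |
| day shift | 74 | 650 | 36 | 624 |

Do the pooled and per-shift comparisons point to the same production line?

Swing shift: the legacy line 76/77 = 98.7%, the new line 56/64 = 87.5% → the legacy line
Night shift: the legacy line 98/201 = 48.8%, the new line 46/77 = 59.7% → the new line
Day shift: the legacy line 74/650 = 11.4%, the new line 36/624 = 5.8% → the legacy line
Overall: the legacy line 248/928 = 26.7%, the new line 138/765 = 18.0% → the legacy line
Neither sweeps: the legacy line wins 2 of 3 groups, the new line wins 1. The legacy line wins overall but not every group — no Simpson reversal.

No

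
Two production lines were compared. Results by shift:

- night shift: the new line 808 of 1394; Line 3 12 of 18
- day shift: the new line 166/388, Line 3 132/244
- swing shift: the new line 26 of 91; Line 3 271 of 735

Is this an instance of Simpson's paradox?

Yes

Night shift: the new line 808/1394 = 58.0%, Line 3 12/18 = 66.7% → Line 3
Day shift: the new line 166/388 = 42.8%, Line 3 132/244 = 54.1% → Line 3
Swing shift: the new line 26/91 = 28.6%, Line 3 271/735 = 36.9% → Line 3
Overall: the new line 1000/1873 = 53.4%, Line 3 415/997 = 41.6% → the new line
Line 3 wins each shift group but the new line wins overall — the comparison reverses. Line 3's units skew toward swing shift, which has a lower base rate.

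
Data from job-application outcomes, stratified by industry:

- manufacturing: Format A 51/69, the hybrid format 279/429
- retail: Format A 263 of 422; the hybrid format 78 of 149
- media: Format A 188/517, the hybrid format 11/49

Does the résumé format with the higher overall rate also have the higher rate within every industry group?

Manufacturing: Format A 51/69 = 73.9%, the hybrid format 279/429 = 65.0% → Format A
Retail: Format A 263/422 = 62.3%, the hybrid format 78/149 = 52.3% → Format A
Media: Format A 188/517 = 36.4%, the hybrid format 11/49 = 22.4% → Format A
Overall: Format A 502/1008 = 49.8%, the hybrid format 368/627 = 58.7% → the hybrid format
Format A wins each industry group but the hybrid format wins overall — the comparison reverses. Format A's applications skew toward media, which has a lower base rate.

No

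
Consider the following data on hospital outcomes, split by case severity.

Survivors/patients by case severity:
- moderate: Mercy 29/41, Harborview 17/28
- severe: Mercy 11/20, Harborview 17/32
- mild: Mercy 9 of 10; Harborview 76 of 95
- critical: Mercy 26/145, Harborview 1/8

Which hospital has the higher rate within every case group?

Mercy

Moderate: Mercy 29/41 = 70.7%, Harborview 17/28 = 60.7% → Mercy
Severe: Mercy 11/20 = 55.0%, Harborview 17/32 = 53.1% → Mercy
Mild: Mercy 9/10 = 90.0%, Harborview 76/95 = 80.0% → Mercy
Critical: Mercy 26/145 = 17.9%, Harborview 1/8 = 12.5% → Mercy
Mercy has the higher rate in all 4 groups.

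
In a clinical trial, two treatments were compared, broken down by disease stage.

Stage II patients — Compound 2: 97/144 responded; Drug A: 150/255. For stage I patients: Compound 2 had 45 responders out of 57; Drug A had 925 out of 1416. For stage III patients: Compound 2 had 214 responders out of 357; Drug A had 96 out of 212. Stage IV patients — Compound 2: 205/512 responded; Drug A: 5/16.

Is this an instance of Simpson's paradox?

Stage II: Compound 2 97/144 = 67.4%, Drug A 150/255 = 58.8% → Compound 2
Stage I: Compound 2 45/57 = 78.9%, Drug A 925/1416 = 65.3% → Compound 2
Stage III: Compound 2 214/357 = 59.9%, Drug A 96/212 = 45.3% → Compound 2
Stage IV: Compound 2 205/512 = 40.0%, Drug A 5/16 = 31.2% → Compound 2
Overall: Compound 2 561/1070 = 52.4%, Drug A 1176/1899 = 61.9% → Drug A
Compound 2 wins each disease group but Drug A wins overall — the comparison reverses. Compound 2's patients skew toward stage IV, which has a lower base rate.

Yes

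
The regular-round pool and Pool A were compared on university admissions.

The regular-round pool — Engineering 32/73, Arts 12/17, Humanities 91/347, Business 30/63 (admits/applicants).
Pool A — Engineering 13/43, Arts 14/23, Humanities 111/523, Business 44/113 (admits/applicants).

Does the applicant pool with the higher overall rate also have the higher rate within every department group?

Engineering: the regular-round pool 32/73 = 43.8%, Pool A 13/43 = 30.2% → the regular-round pool
Arts: the regular-round pool 12/17 = 70.6%, Pool A 14/23 = 60.9% → the regular-round pool
Humanities: the regular-round pool 91/347 = 26.2%, Pool A 111/523 = 21.2% → the regular-round pool
Business: the regular-round pool 30/63 = 47.6%, Pool A 44/113 = 38.9% → the regular-round pool
Overall: the regular-round pool 165/500 = 33.0%, Pool A 182/702 = 25.9% → the regular-round pool
The regular-round pool wins overall and in every department group — no reversal.

Yes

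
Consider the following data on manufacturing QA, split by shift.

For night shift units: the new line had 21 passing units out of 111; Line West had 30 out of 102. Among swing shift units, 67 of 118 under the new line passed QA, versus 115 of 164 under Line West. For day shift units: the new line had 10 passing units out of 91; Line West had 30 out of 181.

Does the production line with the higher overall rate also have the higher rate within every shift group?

Night shift: the new line 21/111 = 18.9%, Line West 30/102 = 29.4% → Line West
Swing shift: the new line 67/118 = 56.8%, Line West 115/164 = 70.1% → Line West
Day shift: the new line 10/91 = 11.0%, Line West 30/181 = 16.6% → Line West
Overall: the new line 98/320 = 30.6%, Line West 175/447 = 39.1% → Line West
Line West wins overall and in every shift group — no reversal.

Yes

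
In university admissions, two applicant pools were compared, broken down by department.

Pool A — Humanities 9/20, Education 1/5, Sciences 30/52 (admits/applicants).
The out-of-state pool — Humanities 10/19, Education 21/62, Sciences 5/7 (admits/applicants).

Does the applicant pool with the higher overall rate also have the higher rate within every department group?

Humanities: Pool A 9/20 = 45.0%, the out-of-state pool 10/19 = 52.6% → the out-of-state pool
Education: Pool A 1/5 = 20.0%, the out-of-state pool 21/62 = 33.9% → the out-of-state pool
Sciences: Pool A 30/52 = 57.7%, the out-of-state pool 5/7 = 71.4% → the out-of-state pool
Overall: Pool A 40/77 = 51.9%, the out-of-state pool 36/88 = 40.9% → Pool A
The out-of-state pool wins each department group but Pool A wins overall — the comparison reverses. The out-of-state pool's applicants skew toward Education, which has a lower base rate.

No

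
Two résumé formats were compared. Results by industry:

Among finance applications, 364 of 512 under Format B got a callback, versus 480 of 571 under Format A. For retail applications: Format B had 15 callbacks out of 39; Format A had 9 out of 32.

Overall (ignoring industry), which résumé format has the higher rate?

Finance: Format B 364/512 = 71.1%, Format A 480/571 = 84.1% → Format A
Retail: Format B 15/39 = 38.5%, Format A 9/32 = 28.1% → Format B
Overall: Format B 379/551 = 68.8%, Format A 489/603 = 81.1% → Format A
(Neither sweeps every industry group, but Format A has the higher pooled rate.)

Format A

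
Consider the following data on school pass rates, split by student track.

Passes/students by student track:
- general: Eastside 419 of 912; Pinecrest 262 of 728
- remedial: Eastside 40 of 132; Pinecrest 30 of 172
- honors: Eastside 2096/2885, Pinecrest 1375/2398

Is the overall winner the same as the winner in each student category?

Yes

General: Eastside 419/912 = 45.9%, Pinecrest 262/728 = 36.0% → Eastside
Remedial: Eastside 40/132 = 30.3%, Pinecrest 30/172 = 17.4% → Eastside
Honors: Eastside 2096/2885 = 72.7%, Pinecrest 1375/2398 = 57.3% → Eastside
Overall: Eastside 2555/3929 = 65.0%, Pinecrest 1667/3298 = 50.5% → Eastside
Eastside wins overall and in every student group — no reversal.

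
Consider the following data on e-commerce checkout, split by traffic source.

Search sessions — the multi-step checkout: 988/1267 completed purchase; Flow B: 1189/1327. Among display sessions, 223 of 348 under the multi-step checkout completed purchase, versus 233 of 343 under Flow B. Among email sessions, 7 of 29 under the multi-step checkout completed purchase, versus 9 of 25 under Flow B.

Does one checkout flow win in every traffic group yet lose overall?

Search: the multi-step checkout 988/1267 = 78.0%, Flow B 1189/1327 = 89.6% → Flow B
Display: the multi-step checkout 223/348 = 64.1%, Flow B 233/343 = 67.9% → Flow B
Email: the multi-step checkout 7/29 = 24.1%, Flow B 9/25 = 36.0% → Flow B
Overall: the multi-step checkout 1218/1644 = 74.1%, Flow B 1431/1695 = 84.4% → Flow B
Flow B wins overall and in every traffic group — no reversal.

No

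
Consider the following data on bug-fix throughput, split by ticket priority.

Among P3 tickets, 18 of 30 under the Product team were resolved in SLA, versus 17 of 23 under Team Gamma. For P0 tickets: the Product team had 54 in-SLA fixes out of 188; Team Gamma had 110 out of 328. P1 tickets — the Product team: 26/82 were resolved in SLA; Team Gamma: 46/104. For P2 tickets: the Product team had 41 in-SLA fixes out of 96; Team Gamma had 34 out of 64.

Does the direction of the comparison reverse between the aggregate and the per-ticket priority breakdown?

P3: the Product team 18/30 = 60.0%, Team Gamma 17/23 = 73.9% → Team Gamma
P0: the Product team 54/188 = 28.7%, Team Gamma 110/328 = 33.5% → Team Gamma
P1: the Product team 26/82 = 31.7%, Team Gamma 46/104 = 44.2% → Team Gamma
P2: the Product team 41/96 = 42.7%, Team Gamma 34/64 = 53.1% → Team Gamma
Overall: the Product team 139/396 = 35.1%, Team Gamma 207/519 = 39.9% → Team Gamma
Team Gamma wins overall and in every ticket group — no reversal.

No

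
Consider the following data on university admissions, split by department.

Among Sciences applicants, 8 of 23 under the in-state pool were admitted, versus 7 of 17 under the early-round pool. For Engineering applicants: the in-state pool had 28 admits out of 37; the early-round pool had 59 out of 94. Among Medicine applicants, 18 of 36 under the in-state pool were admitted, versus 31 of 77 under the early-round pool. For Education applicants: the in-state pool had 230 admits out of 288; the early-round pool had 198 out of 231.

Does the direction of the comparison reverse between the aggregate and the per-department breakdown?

Sciences: the in-state pool 8/23 = 34.8%, the early-round pool 7/17 = 41.2% → the early-round pool
Engineering: the in-state pool 28/37 = 75.7%, the early-round pool 59/94 = 62.8% → the in-state pool
Medicine: the in-state pool 18/36 = 50.0%, the early-round pool 31/77 = 40.3% → the in-state pool
Education: the in-state pool 230/288 = 79.9%, the early-round pool 198/231 = 85.7% → the early-round pool
Overall: the in-state pool 284/384 = 74.0%, the early-round pool 295/419 = 70.4% → the in-state pool
Neither sweeps: the in-state pool wins 2 of 4 groups, the early-round pool wins 2. The in-state pool wins overall but not every group — no Simpson reversal.

No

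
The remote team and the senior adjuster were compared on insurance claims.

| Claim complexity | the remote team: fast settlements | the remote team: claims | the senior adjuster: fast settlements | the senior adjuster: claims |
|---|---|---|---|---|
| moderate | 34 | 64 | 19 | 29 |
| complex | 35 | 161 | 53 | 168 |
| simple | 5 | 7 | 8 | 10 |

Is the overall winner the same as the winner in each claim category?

Moderate: the remote team 34/64 = 53.1%, the senior adjuster 19/29 = 65.5% → the senior adjuster
Complex: the remote team 35/161 = 21.7%, the senior adjuster 53/168 = 31.5% → the senior adjuster
Simple: the remote team 5/7 = 71.4%, the senior adjuster 8/10 = 80.0% → the senior adjuster
Overall: the remote team 74/232 = 31.9%, the senior adjuster 80/207 = 38.6% → the senior adjuster
The senior adjuster wins overall and in every claim group — no reversal.

Yes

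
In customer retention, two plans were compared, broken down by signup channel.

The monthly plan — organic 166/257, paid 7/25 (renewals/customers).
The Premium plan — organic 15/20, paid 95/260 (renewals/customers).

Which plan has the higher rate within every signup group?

Organic: the monthly plan 166/257 = 64.6%, the Premium plan 15/20 = 75.0% → the Premium plan
Paid: the monthly plan 7/25 = 28.0%, the Premium plan 95/260 = 36.5% → the Premium plan
The Premium plan has the higher rate in both groups.

the Premium plan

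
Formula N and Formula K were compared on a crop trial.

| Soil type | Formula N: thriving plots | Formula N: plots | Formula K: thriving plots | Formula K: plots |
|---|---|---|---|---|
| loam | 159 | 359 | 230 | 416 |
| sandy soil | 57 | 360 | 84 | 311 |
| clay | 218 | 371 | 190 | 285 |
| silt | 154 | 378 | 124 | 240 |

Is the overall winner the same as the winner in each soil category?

Loam: Formula N 159/359 = 44.3%, Formula K 230/416 = 55.3% → Formula K
Sandy soil: Formula N 57/360 = 15.8%, Formula K 84/311 = 27.0% → Formula K
Clay: Formula N 218/371 = 58.8%, Formula K 190/285 = 66.7% → Formula K
Silt: Formula N 154/378 = 40.7%, Formula K 124/240 = 51.7% → Formula K
Overall: Formula N 588/1468 = 40.1%, Formula K 628/1252 = 50.2% → Formula K
Formula K wins overall and in every soil group — no reversal.

Yes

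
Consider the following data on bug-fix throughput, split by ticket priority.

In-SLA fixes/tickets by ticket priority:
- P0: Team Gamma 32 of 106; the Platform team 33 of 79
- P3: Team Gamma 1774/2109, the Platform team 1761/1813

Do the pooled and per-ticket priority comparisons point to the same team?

P0: Team Gamma 32/106 = 30.2%, the Platform team 33/79 = 41.8% → the Platform team
P3: Team Gamma 1774/2109 = 84.1%, the Platform team 1761/1813 = 97.1% → the Platform team
Overall: Team Gamma 1806/2215 = 81.5%, the Platform team 1794/1892 = 94.8% → the Platform team
The Platform team wins overall and in every ticket group — no reversal.

Yes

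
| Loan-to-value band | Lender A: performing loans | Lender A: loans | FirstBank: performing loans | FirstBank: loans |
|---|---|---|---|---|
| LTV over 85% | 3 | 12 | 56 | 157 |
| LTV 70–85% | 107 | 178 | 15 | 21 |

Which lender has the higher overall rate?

LTV over 85%: Lender A 3/12 = 25.0%, FirstBank 56/157 = 35.7% → FirstBank
LTV 70–85%: Lender A 107/178 = 60.1%, FirstBank 15/21 = 71.4% → FirstBank
Overall: Lender A 110/190 = 57.9%, FirstBank 71/178 = 39.9% → Lender A
(FirstBank wins every loan-to-value group but Lender A wins overall — FirstBank's loans skew toward the low-rate LTV over 85% group.)

Lender A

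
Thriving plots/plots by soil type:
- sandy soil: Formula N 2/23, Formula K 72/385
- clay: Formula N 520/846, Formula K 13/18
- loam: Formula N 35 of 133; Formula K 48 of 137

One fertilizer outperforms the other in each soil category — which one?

Formula K

Sandy soil: Formula N 2/23 = 8.7%, Formula K 72/385 = 18.7% → Formula K
Clay: Formula N 520/846 = 61.5%, Formula K 13/18 = 72.2% → Formula K
Loam: Formula N 35/133 = 26.3%, Formula K 48/137 = 35.0% → Formula K
Formula K has the higher rate in all 3 groups.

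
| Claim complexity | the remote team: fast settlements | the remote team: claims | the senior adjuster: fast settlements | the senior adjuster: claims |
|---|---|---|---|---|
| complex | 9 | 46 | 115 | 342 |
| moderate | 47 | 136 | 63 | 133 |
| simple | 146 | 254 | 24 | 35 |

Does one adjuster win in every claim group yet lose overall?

Complex: the remote team 9/46 = 19.6%, the senior adjuster 115/342 = 33.6% → the senior adjuster
Moderate: the remote team 47/136 = 34.6%, the senior adjuster 63/133 = 47.4% → the senior adjuster
Simple: the remote team 146/254 = 57.5%, the senior adjuster 24/35 = 68.6% → the senior adjuster
Overall: the remote team 202/436 = 46.3%, the senior adjuster 202/510 = 39.6% → the remote team
The senior adjuster wins each claim group but the remote team wins overall — the comparison reverses. The senior adjuster's claims skew toward complex, which has a lower base rate.

Yes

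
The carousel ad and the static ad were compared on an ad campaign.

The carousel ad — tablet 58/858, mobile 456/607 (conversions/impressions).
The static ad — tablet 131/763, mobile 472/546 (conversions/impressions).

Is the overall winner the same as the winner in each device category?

Tablet: the carousel ad 58/858 = 6.8%, the static ad 131/763 = 17.2% → the static ad
Mobile: the carousel ad 456/607 = 75.1%, the static ad 472/546 = 86.4% → the static ad
Overall: the carousel ad 514/1465 = 35.1%, the static ad 603/1309 = 46.1% → the static ad
The static ad wins overall and in every device group — no reversal.

Yes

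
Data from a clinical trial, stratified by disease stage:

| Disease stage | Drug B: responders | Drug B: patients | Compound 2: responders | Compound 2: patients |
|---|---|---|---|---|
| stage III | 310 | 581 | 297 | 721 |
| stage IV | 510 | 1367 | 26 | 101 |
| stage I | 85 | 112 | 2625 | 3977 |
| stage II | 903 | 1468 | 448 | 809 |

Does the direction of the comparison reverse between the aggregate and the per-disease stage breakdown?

Yes

Stage III: Drug B 310/581 = 53.4%, Compound 2 297/721 = 41.2% → Drug B
Stage IV: Drug B 510/1367 = 37.3%, Compound 2 26/101 = 25.7% → Drug B
Stage I: Drug B 85/112 = 75.9%, Compound 2 2625/3977 = 66.0% → Drug B
Stage II: Drug B 903/1468 = 61.5%, Compound 2 448/809 = 55.4% → Drug B
Overall: Drug B 1808/3528 = 51.2%, Compound 2 3396/5608 = 60.6% → Compound 2
Drug B wins each disease group but Compound 2 wins overall — the comparison reverses. Drug B's patients skew toward stage IV, which has a lower base rate.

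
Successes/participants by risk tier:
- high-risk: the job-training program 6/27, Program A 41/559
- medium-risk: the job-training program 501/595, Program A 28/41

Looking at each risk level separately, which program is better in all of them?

the job-training program

High-risk: the job-training program 6/27 = 22.2%, Program A 41/559 = 7.3% → the job-training program
Medium-risk: the job-training program 501/595 = 84.2%, Program A 28/41 = 68.3% → the job-training program
The job-training program has the higher rate in both groups.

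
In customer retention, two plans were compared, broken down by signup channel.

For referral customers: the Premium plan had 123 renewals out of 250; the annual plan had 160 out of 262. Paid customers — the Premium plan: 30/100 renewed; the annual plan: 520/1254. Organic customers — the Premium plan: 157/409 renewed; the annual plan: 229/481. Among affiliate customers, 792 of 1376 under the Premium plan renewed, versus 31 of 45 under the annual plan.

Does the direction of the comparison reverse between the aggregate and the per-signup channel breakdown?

Yes

Referral: the Premium plan 123/250 = 49.2%, the annual plan 160/262 = 61.1% → the annual plan
Paid: the Premium plan 30/100 = 30.0%, the annual plan 520/1254 = 41.5% → the annual plan
Organic: the Premium plan 157/409 = 38.4%, the annual plan 229/481 = 47.6% → the annual plan
Affiliate: the Premium plan 792/1376 = 57.6%, the annual plan 31/45 = 68.9% → the annual plan
Overall: the Premium plan 1102/2135 = 51.6%, the annual plan 940/2042 = 46.0% → the Premium plan
The annual plan wins each signup group but the Premium plan wins overall — the comparison reverses. The annual plan's customers skew toward paid, which has a lower base rate.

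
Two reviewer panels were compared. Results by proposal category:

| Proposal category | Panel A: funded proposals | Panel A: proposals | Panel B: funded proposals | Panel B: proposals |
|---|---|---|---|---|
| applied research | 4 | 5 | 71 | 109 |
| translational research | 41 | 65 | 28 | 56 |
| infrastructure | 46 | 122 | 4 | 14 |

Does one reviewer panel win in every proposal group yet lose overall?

Yes

Applied research: Panel A 4/5 = 80.0%, Panel B 71/109 = 65.1% → Panel A
Translational research: Panel A 41/65 = 63.1%, Panel B 28/56 = 50.0% → Panel A
Infrastructure: Panel A 46/122 = 37.7%, Panel B 4/14 = 28.6% → Panel A
Overall: Panel A 91/192 = 47.4%, Panel B 103/179 = 57.5% → Panel B
Panel A wins each proposal group but Panel B wins overall — the comparison reverses. Panel A's proposals skew toward infrastructure, which has a lower base rate.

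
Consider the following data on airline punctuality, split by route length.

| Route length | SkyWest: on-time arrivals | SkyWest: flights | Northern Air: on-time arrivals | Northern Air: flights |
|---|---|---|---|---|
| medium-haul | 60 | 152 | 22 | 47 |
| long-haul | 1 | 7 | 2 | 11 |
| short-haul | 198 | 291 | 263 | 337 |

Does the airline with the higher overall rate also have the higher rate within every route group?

Medium-haul: SkyWest 60/152 = 39.5%, Northern Air 22/47 = 46.8% → Northern Air
Long-haul: SkyWest 1/7 = 14.3%, Northern Air 2/11 = 18.2% → Northern Air
Short-haul: SkyWest 198/291 = 68.0%, Northern Air 263/337 = 78.0% → Northern Air
Overall: SkyWest 259/450 = 57.6%, Northern Air 287/395 = 72.7% → Northern Air
Northern Air wins overall and in every route group — no reversal.

Yes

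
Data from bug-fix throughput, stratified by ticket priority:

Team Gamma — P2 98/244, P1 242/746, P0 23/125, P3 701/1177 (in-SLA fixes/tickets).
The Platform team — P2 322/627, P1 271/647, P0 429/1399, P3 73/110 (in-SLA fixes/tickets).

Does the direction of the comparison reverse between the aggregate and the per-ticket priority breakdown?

Yes

P2: Team Gamma 98/244 = 40.2%, the Platform team 322/627 = 51.4% → the Platform team
P1: Team Gamma 242/746 = 32.4%, the Platform team 271/647 = 41.9% → the Platform team
P0: Team Gamma 23/125 = 18.4%, the Platform team 429/1399 = 30.7% → the Platform team
P3: Team Gamma 701/1177 = 59.6%, the Platform team 73/110 = 66.4% → the Platform team
Overall: Team Gamma 1064/2292 = 46.4%, the Platform team 1095/2783 = 39.3% → Team Gamma
The Platform team wins each ticket group but Team Gamma wins overall — the comparison reverses. The Platform team's tickets skew toward P0, which has a lower base rate.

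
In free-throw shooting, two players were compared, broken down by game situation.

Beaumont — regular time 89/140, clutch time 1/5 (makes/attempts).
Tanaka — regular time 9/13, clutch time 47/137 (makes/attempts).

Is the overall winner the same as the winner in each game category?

No

Regular time: Beaumont 89/140 = 63.6%, Tanaka 9/13 = 69.2% → Tanaka
Clutch time: Beaumont 1/5 = 20.0%, Tanaka 47/137 = 34.3% → Tanaka
Overall: Beaumont 90/145 = 62.1%, Tanaka 56/150 = 37.3% → Beaumont
Tanaka wins each game group but Beaumont wins overall — the comparison reverses. Tanaka's attempts skew toward clutch time, which has a lower base rate.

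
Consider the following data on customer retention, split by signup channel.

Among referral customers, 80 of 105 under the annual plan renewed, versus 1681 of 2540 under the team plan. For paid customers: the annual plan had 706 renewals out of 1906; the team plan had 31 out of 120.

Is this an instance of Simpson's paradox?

Yes

Referral: the annual plan 80/105 = 76.2%, the team plan 1681/2540 = 66.2% → the annual plan
Paid: the annual plan 706/1906 = 37.0%, the team plan 31/120 = 25.8% → the annual plan
Overall: the annual plan 786/2011 = 39.1%, the team plan 1712/2660 = 64.4% → the team plan
The annual plan wins each signup group but the team plan wins overall — the comparison reverses. The annual plan's customers skew toward paid, which has a lower base rate.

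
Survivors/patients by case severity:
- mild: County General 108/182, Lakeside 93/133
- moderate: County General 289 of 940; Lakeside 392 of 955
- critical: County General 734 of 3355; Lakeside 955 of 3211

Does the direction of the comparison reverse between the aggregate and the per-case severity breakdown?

No

Mild: County General 108/182 = 59.3%, Lakeside 93/133 = 69.9% → Lakeside
Moderate: County General 289/940 = 30.7%, Lakeside 392/955 = 41.0% → Lakeside
Critical: County General 734/3355 = 21.9%, Lakeside 955/3211 = 29.7% → Lakeside
Overall: County General 1131/4477 = 25.3%, Lakeside 1440/4299 = 33.5% → Lakeside
Lakeside wins overall and in every case group — no reversal.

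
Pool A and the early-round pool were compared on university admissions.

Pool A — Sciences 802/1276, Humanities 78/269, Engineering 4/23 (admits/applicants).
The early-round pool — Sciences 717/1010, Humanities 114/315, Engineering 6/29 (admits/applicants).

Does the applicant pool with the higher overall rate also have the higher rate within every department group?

Sciences: Pool A 802/1276 = 62.9%, the early-round pool 717/1010 = 71.0% → the early-round pool
Humanities: Pool A 78/269 = 29.0%, the early-round pool 114/315 = 36.2% → the early-round pool
Engineering: Pool A 4/23 = 17.4%, the early-round pool 6/29 = 20.7% → the early-round pool
Overall: Pool A 884/1568 = 56.4%, the early-round pool 837/1354 = 61.8% → the early-round pool
The early-round pool wins overall and in every department group — no reversal.

Yes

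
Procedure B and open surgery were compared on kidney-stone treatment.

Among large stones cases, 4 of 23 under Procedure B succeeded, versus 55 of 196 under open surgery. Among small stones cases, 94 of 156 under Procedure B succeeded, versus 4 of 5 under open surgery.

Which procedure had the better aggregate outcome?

Large stones: Procedure B 4/23 = 17.4%, open surgery 55/196 = 28.1% → open surgery
Small stones: Procedure B 94/156 = 60.3%, open surgery 4/5 = 80.0% → open surgery
Overall: Procedure B 98/179 = 54.7%, open surgery 59/201 = 29.4% → Procedure B
(Open surgery wins every stone group but Procedure B wins overall — open surgery's cases skew toward the low-rate large stones group.)

Procedure B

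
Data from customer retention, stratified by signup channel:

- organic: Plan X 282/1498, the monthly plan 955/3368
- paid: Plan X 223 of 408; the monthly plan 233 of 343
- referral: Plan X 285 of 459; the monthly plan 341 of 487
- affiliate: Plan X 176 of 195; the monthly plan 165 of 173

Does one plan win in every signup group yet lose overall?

Organic: Plan X 282/1498 = 18.8%, the monthly plan 955/3368 = 28.4% → the monthly plan
Paid: Plan X 223/408 = 54.7%, the monthly plan 233/343 = 67.9% → the monthly plan
Referral: Plan X 285/459 = 62.1%, the monthly plan 341/487 = 70.0% → the monthly plan
Affiliate: Plan X 176/195 = 90.3%, the monthly plan 165/173 = 95.4% → the monthly plan
Overall: Plan X 966/2560 = 37.7%, the monthly plan 1694/4371 = 38.8% → the monthly plan
The monthly plan wins overall and in every signup group — no reversal.

No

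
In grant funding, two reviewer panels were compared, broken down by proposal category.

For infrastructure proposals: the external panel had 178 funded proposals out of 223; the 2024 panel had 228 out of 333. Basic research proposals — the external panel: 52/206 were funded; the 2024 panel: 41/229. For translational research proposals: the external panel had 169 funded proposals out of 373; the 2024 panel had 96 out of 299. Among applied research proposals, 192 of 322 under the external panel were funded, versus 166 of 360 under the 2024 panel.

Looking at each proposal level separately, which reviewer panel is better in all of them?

Infrastructure: the external panel 178/223 = 79.8%, the 2024 panel 228/333 = 68.5% → the external panel
Basic research: the external panel 52/206 = 25.2%, the 2024 panel 41/229 = 17.9% → the external panel
Translational research: the external panel 169/373 = 45.3%, the 2024 panel 96/299 = 32.1% → the external panel
Applied research: the external panel 192/322 = 59.6%, the 2024 panel 166/360 = 46.1% → the external panel
The external panel has the higher rate in all 4 groups.

the external panel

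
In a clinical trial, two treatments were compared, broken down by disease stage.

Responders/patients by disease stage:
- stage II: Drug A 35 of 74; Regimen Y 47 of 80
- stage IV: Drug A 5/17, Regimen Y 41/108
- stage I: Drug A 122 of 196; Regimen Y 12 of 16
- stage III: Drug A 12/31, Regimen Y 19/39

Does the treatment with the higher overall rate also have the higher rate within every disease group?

No

Stage II: Drug A 35/74 = 47.3%, Regimen Y 47/80 = 58.8% → Regimen Y
Stage IV: Drug A 5/17 = 29.4%, Regimen Y 41/108 = 38.0% → Regimen Y
Stage I: Drug A 122/196 = 62.2%, Regimen Y 12/16 = 75.0% → Regimen Y
Stage III: Drug A 12/31 = 38.7%, Regimen Y 19/39 = 48.7% → Regimen Y
Overall: Drug A 174/318 = 54.7%, Regimen Y 119/243 = 49.0% → Drug A
Regimen Y wins each disease group but Drug A wins overall — the comparison reverses. Regimen Y's patients skew toward stage IV, which has a lower base rate.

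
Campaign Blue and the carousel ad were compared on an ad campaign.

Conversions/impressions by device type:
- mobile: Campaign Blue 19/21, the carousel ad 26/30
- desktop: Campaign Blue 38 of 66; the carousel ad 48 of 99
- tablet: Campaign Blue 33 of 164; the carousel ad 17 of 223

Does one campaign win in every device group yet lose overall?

No

Mobile: Campaign Blue 19/21 = 90.5%, the carousel ad 26/30 = 86.7% → Campaign Blue
Desktop: Campaign Blue 38/66 = 57.6%, the carousel ad 48/99 = 48.5% → Campaign Blue
Tablet: Campaign Blue 33/164 = 20.1%, the carousel ad 17/223 = 7.6% → Campaign Blue
Overall: Campaign Blue 90/251 = 35.9%, the carousel ad 91/352 = 25.9% → Campaign Blue
Campaign Blue wins overall and in every device group — no reversal.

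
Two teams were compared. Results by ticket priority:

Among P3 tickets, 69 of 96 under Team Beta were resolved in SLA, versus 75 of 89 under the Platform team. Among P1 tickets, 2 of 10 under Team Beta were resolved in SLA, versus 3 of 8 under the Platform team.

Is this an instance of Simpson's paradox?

No

P3: Team Beta 69/96 = 71.9%, the Platform team 75/89 = 84.3% → the Platform team
P1: Team Beta 2/10 = 20.0%, the Platform team 3/8 = 37.5% → the Platform team
Overall: Team Beta 71/106 = 67.0%, the Platform team 78/97 = 80.4% → the Platform team
The Platform team wins overall and in every ticket group — no reversal.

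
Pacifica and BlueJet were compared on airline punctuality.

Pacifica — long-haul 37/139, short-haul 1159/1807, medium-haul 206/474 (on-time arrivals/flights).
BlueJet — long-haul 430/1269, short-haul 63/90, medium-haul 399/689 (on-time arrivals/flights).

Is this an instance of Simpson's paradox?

Yes

Long-haul: Pacifica 37/139 = 26.6%, BlueJet 430/1269 = 33.9% → BlueJet
Short-haul: Pacifica 1159/1807 = 64.1%, BlueJet 63/90 = 70.0% → BlueJet
Medium-haul: Pacifica 206/474 = 43.5%, BlueJet 399/689 = 57.9% → BlueJet
Overall: Pacifica 1402/2420 = 57.9%, BlueJet 892/2048 = 43.6% → Pacifica
BlueJet wins each route group but Pacifica wins overall — the comparison reverses. BlueJet's flights skew toward long-haul, which has a lower base rate.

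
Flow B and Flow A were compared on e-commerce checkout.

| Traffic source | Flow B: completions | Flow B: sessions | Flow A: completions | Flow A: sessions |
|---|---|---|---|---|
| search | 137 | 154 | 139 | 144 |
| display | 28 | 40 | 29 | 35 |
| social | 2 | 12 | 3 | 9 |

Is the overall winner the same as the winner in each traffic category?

Yes

Search: Flow B 137/154 = 89.0%, Flow A 139/144 = 96.5% → Flow A
Display: Flow B 28/40 = 70.0%, Flow A 29/35 = 82.9% → Flow A
Social: Flow B 2/12 = 16.7%, Flow A 3/9 = 33.3% → Flow A
Overall: Flow B 167/206 = 81.1%, Flow A 171/188 = 91.0% → Flow A
Flow A wins overall and in every traffic group — no reversal.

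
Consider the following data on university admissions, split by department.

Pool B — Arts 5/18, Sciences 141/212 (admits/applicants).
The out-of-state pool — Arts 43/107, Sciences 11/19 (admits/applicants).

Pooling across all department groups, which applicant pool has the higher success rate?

Pool B

Arts: Pool B 5/18 = 27.8%, the out-of-state pool 43/107 = 40.2% → the out-of-state pool
Sciences: Pool B 141/212 = 66.5%, the out-of-state pool 11/19 = 57.9% → Pool B
Overall: Pool B 146/230 = 63.5%, the out-of-state pool 54/126 = 42.9% → Pool B
(Neither sweeps every department group, but Pool B has the higher pooled rate.)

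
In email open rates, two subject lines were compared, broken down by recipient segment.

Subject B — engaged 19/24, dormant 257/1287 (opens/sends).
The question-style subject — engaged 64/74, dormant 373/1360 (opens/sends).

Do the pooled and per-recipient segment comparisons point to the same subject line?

Engaged: Subject B 19/24 = 79.2%, the question-style subject 64/74 = 86.5% → the question-style subject
Dormant: Subject B 257/1287 = 20.0%, the question-style subject 373/1360 = 27.4% → the question-style subject
Overall: Subject B 276/1311 = 21.1%, the question-style subject 437/1434 = 30.5% → the question-style subject
The question-style subject wins overall and in every recipient group — no reversal.

Yes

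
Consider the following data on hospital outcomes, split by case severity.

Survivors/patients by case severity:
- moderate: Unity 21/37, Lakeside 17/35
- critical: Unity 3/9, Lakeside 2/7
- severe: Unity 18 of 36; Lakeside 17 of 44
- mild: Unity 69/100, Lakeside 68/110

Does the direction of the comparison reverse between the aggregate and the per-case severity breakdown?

Moderate: Unity 21/37 = 56.8%, Lakeside 17/35 = 48.6% → Unity
Critical: Unity 3/9 = 33.3%, Lakeside 2/7 = 28.6% → Unity
Severe: Unity 18/36 = 50.0%, Lakeside 17/44 = 38.6% → Unity
Mild: Unity 69/100 = 69.0%, Lakeside 68/110 = 61.8% → Unity
Overall: Unity 111/182 = 61.0%, Lakeside 104/196 = 53.1% → Unity
Unity wins overall and in every case group — no reversal.

No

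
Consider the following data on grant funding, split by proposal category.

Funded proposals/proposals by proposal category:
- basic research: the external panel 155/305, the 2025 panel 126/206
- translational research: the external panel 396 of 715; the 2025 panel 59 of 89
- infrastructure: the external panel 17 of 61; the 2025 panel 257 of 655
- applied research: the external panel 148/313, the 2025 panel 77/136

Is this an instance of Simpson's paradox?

Yes

Basic research: the external panel 155/305 = 50.8%, the 2025 panel 126/206 = 61.2% → the 2025 panel
Translational research: the external panel 396/715 = 55.4%, the 2025 panel 59/89 = 66.3% → the 2025 panel
Infrastructure: the external panel 17/61 = 27.9%, the 2025 panel 257/655 = 39.2% → the 2025 panel
Applied research: the external panel 148/313 = 47.3%, the 2025 panel 77/136 = 56.6% → the 2025 panel
Overall: the external panel 716/1394 = 51.4%, the 2025 panel 519/1086 = 47.8% → the external panel
The 2025 panel wins each proposal group but the external panel wins overall — the comparison reverses. The 2025 panel's proposals skew toward infrastructure, which has a lower base rate.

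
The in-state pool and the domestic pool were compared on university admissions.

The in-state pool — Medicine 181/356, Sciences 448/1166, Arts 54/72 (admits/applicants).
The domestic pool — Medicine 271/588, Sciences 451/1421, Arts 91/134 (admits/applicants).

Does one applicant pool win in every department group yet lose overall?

Medicine: the in-state pool 181/356 = 50.8%, the domestic pool 271/588 = 46.1% → the in-state pool
Sciences: the in-state pool 448/1166 = 38.4%, the domestic pool 451/1421 = 31.7% → the in-state pool
Arts: the in-state pool 54/72 = 75.0%, the domestic pool 91/134 = 67.9% → the in-state pool
Overall: the in-state pool 683/1594 = 42.8%, the domestic pool 813/2143 = 37.9% → the in-state pool
The in-state pool wins overall and in every department group — no reversal.

No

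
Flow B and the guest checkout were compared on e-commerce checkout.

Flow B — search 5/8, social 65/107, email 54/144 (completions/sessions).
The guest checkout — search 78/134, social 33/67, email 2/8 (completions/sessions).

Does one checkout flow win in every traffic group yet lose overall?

Search: Flow B 5/8 = 62.5%, the guest checkout 78/134 = 58.2% → Flow B
Social: Flow B 65/107 = 60.7%, the guest checkout 33/67 = 49.3% → Flow B
Email: Flow B 54/144 = 37.5%, the guest checkout 2/8 = 25.0% → Flow B
Overall: Flow B 124/259 = 47.9%, the guest checkout 113/209 = 54.1% → the guest checkout
Flow B wins each traffic group but the guest checkout wins overall — the comparison reverses. Flow B's sessions skew toward email, which has a lower base rate.

Yes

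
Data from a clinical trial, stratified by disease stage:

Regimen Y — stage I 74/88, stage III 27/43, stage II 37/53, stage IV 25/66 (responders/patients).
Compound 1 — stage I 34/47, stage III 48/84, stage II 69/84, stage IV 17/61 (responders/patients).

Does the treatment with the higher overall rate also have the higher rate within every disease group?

No

Stage I: Regimen Y 74/88 = 84.1%, Compound 1 34/47 = 72.3% → Regimen Y
Stage III: Regimen Y 27/43 = 62.8%, Compound 1 48/84 = 57.1% → Regimen Y
Stage II: Regimen Y 37/53 = 69.8%, Compound 1 69/84 = 82.1% → Compound 1
Stage IV: Regimen Y 25/66 = 37.9%, Compound 1 17/61 = 27.9% → Regimen Y
Overall: Regimen Y 163/250 = 65.2%, Compound 1 168/276 = 60.9% → Regimen Y
Neither sweeps: Regimen Y wins 3 of 4 groups, Compound 1 wins 1. Regimen Y wins overall but not every group — no Simpson reversal.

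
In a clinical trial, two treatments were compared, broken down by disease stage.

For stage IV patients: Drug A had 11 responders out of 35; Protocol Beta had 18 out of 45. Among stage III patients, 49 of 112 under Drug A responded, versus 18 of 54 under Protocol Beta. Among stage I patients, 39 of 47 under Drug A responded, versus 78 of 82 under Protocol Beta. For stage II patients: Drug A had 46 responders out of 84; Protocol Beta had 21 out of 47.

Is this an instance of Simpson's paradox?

Stage IV: Drug A 11/35 = 31.4%, Protocol Beta 18/45 = 40.0% → Protocol Beta
Stage III: Drug A 49/112 = 43.8%, Protocol Beta 18/54 = 33.3% → Drug A
Stage I: Drug A 39/47 = 83.0%, Protocol Beta 78/82 = 95.1% → Protocol Beta
Stage II: Drug A 46/84 = 54.8%, Protocol Beta 21/47 = 44.7% → Drug A
Overall: Drug A 145/278 = 52.2%, Protocol Beta 135/228 = 59.2% → Protocol Beta
Neither sweeps: Drug A wins 2 of 4 groups, Protocol Beta wins 2. Protocol Beta wins overall but not every group — no Simpson reversal.

No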